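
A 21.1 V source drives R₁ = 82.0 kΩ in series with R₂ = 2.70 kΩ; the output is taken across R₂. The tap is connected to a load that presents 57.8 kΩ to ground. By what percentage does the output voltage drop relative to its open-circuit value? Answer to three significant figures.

4.33 %

The divider's output (Thévenin) resistance is R₁‖R₂ = 2.614 kΩ.
Fractional drop under load = R_th/(R_th + R_L) = 2.614 / (2.614 + 57.8) = 0.04327.
So the output falls by 4.33 %.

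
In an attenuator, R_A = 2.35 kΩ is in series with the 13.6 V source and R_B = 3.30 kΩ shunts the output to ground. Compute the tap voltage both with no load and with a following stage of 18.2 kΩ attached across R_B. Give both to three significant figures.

Open-circuit: V = 13.6 × 3.30/(2.35 + 3.30) = 7.94 V.
With the load, R_B becomes R_B‖R_L = 2.793 kΩ, so V = 13.6 × 2.793/5.143 = 7.39 V.

Unloaded: 7.94 V; loaded: 7.39 V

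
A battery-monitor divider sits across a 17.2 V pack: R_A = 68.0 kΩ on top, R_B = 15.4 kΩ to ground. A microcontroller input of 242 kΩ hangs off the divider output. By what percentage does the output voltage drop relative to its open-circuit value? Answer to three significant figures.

4.93 %

The divider's output (Thévenin) resistance is R_A‖R_B = 12.56 kΩ.
Fractional drop under load = R_th/(R_th + R_L) = 12.56 / (12.56 + 242) = 0.04933.
So the output falls by 4.93 %.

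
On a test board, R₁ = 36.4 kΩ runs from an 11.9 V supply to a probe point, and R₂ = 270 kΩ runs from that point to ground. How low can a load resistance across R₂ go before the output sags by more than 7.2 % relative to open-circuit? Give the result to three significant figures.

R_L(min) ≈ 413 kΩ

Output resistance R_th = R₁‖R₂ = (36.4 × 270)/306.4 = 32.08 kΩ.
The fractional drop is R_th/(R_th + R_L); requiring this ≤ 0.0720 gives R_L ≥ R_th(1/0.0720 − 1) = 32.08 × 12.89 = 413 kΩ.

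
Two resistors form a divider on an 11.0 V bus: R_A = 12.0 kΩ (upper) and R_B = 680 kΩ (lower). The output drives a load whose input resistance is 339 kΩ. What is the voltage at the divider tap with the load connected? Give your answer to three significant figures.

The load sits in parallel with R_B: R_B‖R_L = (680 × 339) / (680 + 339) = 226.2 kΩ.
V_out = 11.0 × 226.2 / (12.0 + 226.2) = 11.0 × 226.2/238.2 = 10.4 V.

V_out ≈ 10.4 V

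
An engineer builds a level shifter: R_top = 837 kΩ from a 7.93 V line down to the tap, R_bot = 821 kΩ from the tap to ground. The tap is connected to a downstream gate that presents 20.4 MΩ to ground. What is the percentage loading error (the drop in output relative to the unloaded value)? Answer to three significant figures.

The divider's output (Thévenin) resistance is R_top‖R_bot = 414.5 kΩ.
Fractional drop under load = R_th/(R_th + R_L) = 414.5 / (414.5 + 20400) = 0.01991.
So the output falls by 1.99 %.

1.99 %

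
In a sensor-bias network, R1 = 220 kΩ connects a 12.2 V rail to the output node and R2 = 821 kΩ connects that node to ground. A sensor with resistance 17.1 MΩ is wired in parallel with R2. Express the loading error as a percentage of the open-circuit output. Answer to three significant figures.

1.00 %

The divider's output (Thévenin) resistance is R1‖R2 = 173.5 kΩ.
Fractional drop under load = R_th/(R_th + R_L) = 173.5 / (173.5 + 17100) = 0.01004.
So the output falls by 1.00 %.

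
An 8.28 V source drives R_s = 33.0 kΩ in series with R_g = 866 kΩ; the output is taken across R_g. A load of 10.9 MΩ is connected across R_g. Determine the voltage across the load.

The load sits in parallel with R_g: R_g‖R_L = (866 × 10900) / (866 + 10900) = 802.3 kΩ.
V_out = 8.28 × 802.3 / (33.0 + 802.3) = 8.28 × 802.3/835.3 = 7.95 V.

V_out ≈ 7.95 V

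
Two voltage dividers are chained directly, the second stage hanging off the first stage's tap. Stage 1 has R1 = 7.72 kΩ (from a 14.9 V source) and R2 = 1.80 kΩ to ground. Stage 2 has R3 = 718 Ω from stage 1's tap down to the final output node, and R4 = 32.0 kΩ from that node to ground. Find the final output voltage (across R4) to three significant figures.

Stage 2 presents R3+R4 = 32720 Ω as a load on stage 1's tap.
Stage 1's lower leg becomes R2‖(R3+R4) = 1706 Ω, so V_mid = 14.9 × 1706/9426 = 2.697 V.
Stage 2 is itself unloaded: V_out = V_mid × R4/(R3+R4) = 2.697 × 32000/32720 = 2.64 V.

V_out ≈ 2.64 V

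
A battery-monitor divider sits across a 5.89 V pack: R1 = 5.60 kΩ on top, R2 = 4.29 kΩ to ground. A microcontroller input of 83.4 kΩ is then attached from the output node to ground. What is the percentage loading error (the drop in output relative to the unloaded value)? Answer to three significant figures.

The divider's output (Thévenin) resistance is R1‖R2 = 2.429 kΩ.
Fractional drop under load = R_th/(R_th + R_L) = 2.429 / (2.429 + 83.4) = 0.02830.
So the output falls by 2.83 %.

2.83 %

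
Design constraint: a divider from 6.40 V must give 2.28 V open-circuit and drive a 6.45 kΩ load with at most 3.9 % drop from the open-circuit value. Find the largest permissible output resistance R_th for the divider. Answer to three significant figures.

R_th ≤ 262 Ω

Loading drop = R_th/(R_th + R_L) ≤ 0.0390, so R_th ≤ R_L · ε/(1−ε) = 6.45 kΩ × 0.0390/0.9610 = 262 Ω.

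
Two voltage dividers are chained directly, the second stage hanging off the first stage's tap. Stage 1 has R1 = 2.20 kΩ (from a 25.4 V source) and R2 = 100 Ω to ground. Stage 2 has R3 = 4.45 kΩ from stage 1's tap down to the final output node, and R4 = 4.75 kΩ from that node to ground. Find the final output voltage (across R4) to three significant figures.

Stage 2 presents R3+R4 = 9200 Ω as a load on stage 1's tap.
Stage 1's lower leg becomes R2‖(R3+R4) = 98.92 Ω, so V_mid = 25.4 × 98.92/2299 = 1.093 V.
Stage 2 is itself unloaded: V_out = V_mid × R4/(R3+R4) = 1.093 × 4750/9200 = 0.564 V.

V_out ≈ 0.564 V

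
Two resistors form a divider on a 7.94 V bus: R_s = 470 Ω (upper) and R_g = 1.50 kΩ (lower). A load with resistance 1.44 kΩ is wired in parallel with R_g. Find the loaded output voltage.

V_out ≈ 4.84 V

The load sits in parallel with R_g: R_g‖R_L = (1500 × 1440) / (1500 + 1440) = 734.7 Ω.
V_out = 7.94 × 734.7 / (470 + 734.7) = 7.94 × 734.7/1205 = 4.84 V.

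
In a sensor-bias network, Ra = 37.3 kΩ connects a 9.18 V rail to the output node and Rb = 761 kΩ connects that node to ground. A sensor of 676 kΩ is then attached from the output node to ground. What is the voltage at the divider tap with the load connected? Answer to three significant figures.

V_out ≈ 8.31 V

The load sits in parallel with Rb: Rb‖R_L = (761 × 676) / (761 + 676) = 358.0 kΩ.
V_out = 9.18 × 358.0 / (37.3 + 358.0) = 9.18 × 358.0/395.3 = 8.31 V.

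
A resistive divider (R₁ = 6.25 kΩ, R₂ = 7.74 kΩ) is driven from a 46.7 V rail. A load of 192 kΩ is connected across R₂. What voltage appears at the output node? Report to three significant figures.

V_out ≈ 25.4 V

The load sits in parallel with R₂: R₂‖R_L = (7.74 × 192) / (7.74 + 192) = 7.440 kΩ.
V_out = 46.7 × 7.440 / (6.25 + 7.440) = 46.7 × 7.440/13.69 = 25.4 V.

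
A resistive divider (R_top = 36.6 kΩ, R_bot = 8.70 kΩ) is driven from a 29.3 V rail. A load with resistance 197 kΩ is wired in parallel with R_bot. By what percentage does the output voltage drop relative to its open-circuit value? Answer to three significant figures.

The divider's output (Thévenin) resistance is R_top‖R_bot = 7.029 kΩ.
Fractional drop under load = R_th/(R_th + R_L) = 7.029 / (7.029 + 197) = 0.03445.
So the output falls by 3.45 %.

3.45 %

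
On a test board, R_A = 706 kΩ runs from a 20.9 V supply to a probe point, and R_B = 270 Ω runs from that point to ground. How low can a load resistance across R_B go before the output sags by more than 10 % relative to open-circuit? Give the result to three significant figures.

R_L(min) ≈ 2.43 kΩ

Output resistance R_th = R_A‖R_B = (706000 × 270)/706300 = 269.9 Ω.
The fractional drop is R_th/(R_th + R_L); requiring this ≤ 0.100 gives R_L ≥ R_th(1/0.100 − 1) = 269.9 × 9.000 = 2.43 kΩ.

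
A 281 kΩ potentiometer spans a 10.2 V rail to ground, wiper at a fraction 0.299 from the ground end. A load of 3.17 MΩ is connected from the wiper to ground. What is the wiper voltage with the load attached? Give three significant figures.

V ≈ 2.99 V

The wiper splits the pot into (1−α)R = 197.0 kΩ above and αR = 84.02 kΩ below.
Lower section ‖ load = 81.85 kΩ.
V_wiper = 10.2 × 81.85/(197.0 + 81.85) = 2.99 V.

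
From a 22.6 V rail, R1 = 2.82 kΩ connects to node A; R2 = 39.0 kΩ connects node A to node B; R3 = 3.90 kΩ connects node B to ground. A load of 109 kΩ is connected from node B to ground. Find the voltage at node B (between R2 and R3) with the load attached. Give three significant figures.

V ≈ 1.87 V

At node B, R3 is in parallel with the load: R3‖R_L = 3.765 kΩ.
Below node A the resistance is R2 + (R3‖R_L) = 42.77 kΩ, so V_A = 22.6 × 42.77/45.59 = 21.20 V.
Then V_B = V_A × (R3‖R_L)/(R2 + R3‖R_L) = 21.20 × 3.765/42.77 = 1.87 V.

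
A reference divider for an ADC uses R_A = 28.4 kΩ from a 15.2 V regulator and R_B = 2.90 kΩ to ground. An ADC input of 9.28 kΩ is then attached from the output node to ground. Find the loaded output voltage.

V_out ≈ 1.10 V

The load sits in parallel with R_B: R_B‖R_L = (2.90 × 9.28) / (2.90 + 9.28) = 2.210 kΩ.
V_out = 15.2 × 2.210 / (28.4 + 2.210) = 15.2 × 2.210/30.61 = 1.10 V.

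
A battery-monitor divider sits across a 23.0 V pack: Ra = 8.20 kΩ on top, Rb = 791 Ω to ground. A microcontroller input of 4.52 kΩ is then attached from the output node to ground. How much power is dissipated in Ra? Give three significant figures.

P ≈ 55.1 mW

Total resistance from the source is Ra + (Rb‖R_L) = 8873 Ω, so I = 23.0/8873 Ω = 2.592 mA.
P = I²·Ra = (2.592 mA)² × 8.20 kΩ = 55.1 mW.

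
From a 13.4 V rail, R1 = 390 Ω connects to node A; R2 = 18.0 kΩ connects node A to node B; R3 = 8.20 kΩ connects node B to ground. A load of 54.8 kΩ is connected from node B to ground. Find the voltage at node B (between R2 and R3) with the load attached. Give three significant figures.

At node B, R3 is in parallel with the load: R3‖R_L = 7133 Ω.
Below node A the resistance is R2 + (R3‖R_L) = 25130 Ω, so V_A = 13.4 × 25130/25520 = 13.20 V.
Then V_B = V_A × (R3‖R_L)/(R2 + R3‖R_L) = 13.20 × 7133/25130 = 3.74 V.

V ≈ 3.74 V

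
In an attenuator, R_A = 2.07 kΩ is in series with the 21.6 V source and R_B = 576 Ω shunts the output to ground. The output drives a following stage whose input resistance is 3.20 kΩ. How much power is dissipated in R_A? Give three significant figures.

P ≈ 148 mW

Total resistance from the source is R_A + (R_B‖R_L) = 2558 Ω, so I = 21.6/2558 Ω = 8.444 mA.
P = I²·R_A = (8.444 mA)² × 2.07 kΩ = 148 mW.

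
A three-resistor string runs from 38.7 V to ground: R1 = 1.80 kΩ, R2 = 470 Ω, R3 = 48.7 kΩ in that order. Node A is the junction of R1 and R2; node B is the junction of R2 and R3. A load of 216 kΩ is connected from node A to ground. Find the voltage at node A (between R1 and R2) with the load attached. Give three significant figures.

V ≈ 37.0 V

Below node A the series string R2+R3 = 49170 Ω sits in parallel with the 216000 Ω load: 40050 Ω.
V_A = 38.7 × 40050/(1800 + 40050) = 37.0 V.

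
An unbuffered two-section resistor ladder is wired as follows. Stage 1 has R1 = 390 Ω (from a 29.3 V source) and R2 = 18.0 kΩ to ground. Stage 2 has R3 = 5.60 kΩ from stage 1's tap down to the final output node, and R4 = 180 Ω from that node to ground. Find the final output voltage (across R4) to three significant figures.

Stage 2 presents R3+R4 = 5780 Ω as a load on stage 1's tap.
Stage 1's lower leg becomes R2‖(R3+R4) = 4375 Ω, so V_mid = 29.3 × 4375/4765 = 26.90 V.
Stage 2 is itself unloaded: V_out = V_mid × R4/(R3+R4) = 26.90 × 180/5780 = 0.838 V.

V_out ≈ 0.838 V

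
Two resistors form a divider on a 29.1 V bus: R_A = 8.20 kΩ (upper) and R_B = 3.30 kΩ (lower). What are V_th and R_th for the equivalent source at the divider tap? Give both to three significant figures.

V_th is the open-circuit tap voltage: 29.1 × 3.30/(8.20 + 3.30) = 8.35 V.
With the supply zeroed, R_A and R_B appear in parallel from the tap: R_th = R_A‖R_B = (8.20 × 3.30)/11.50 = 2.35 kΩ.

V_th = 8.35 V, R_th = 2.35 kΩ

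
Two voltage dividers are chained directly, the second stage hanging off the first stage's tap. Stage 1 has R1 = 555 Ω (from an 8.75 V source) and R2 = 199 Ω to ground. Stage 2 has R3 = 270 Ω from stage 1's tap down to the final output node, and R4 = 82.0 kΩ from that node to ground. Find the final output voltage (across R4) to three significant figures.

Stage 2 presents R3+R4 = 82270 Ω as a load on stage 1's tap.
Stage 1's lower leg becomes R2‖(R3+R4) = 198.5 Ω, so V_mid = 8.75 × 198.5/753.5 = 2.305 V.
Stage 2 is itself unloaded: V_out = V_mid × R4/(R3+R4) = 2.305 × 82000/82270 = 2.30 V.

V_out ≈ 2.30 V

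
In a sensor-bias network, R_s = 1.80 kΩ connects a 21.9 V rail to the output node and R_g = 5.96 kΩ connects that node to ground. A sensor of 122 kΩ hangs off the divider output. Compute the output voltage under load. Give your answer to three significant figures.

The load sits in parallel with R_g: R_g‖R_L = (5.96 × 122) / (5.96 + 122) = 5.682 kΩ.
V_out = 21.9 × 5.682 / (1.80 + 5.682) = 21.9 × 5.682/7.482 = 16.6 V.

V_out ≈ 16.6 V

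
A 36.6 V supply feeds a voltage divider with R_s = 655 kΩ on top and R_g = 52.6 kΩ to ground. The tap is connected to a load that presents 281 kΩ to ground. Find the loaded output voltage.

V_out ≈ 2.32 V

The load sits in parallel with R_g: R_g‖R_L = (52.6 × 281) / (52.6 + 281) = 44.31 kΩ.
V_out = 36.6 × 44.31 / (655 + 44.31) = 36.6 × 44.31/699.3 = 2.32 V.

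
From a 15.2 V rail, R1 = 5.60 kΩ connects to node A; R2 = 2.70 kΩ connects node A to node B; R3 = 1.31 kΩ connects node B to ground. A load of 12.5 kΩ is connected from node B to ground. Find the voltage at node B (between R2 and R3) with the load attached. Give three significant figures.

At node B, R3 is in parallel with the load: R3‖R_L = 1.186 kΩ.
Below node A the resistance is R2 + (R3‖R_L) = 3.886 kΩ, so V_A = 15.2 × 3.886/9.486 = 6.227 V.
Then V_B = V_A × (R3‖R_L)/(R2 + R3‖R_L) = 6.227 × 1.186/3.886 = 1.90 V.

V ≈ 1.90 V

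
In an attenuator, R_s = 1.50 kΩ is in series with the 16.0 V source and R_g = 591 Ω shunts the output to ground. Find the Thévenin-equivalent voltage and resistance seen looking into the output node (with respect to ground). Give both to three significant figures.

V_th is the open-circuit tap voltage: 16.0 × 591/(1500 + 591) = 4.52 V.
With the supply zeroed, R_s and R_g appear in parallel from the tap: R_th = R_s‖R_g = (1500 × 591)/2091 = 424 Ω.

V_th = 4.52 V, R_th = 424 Ω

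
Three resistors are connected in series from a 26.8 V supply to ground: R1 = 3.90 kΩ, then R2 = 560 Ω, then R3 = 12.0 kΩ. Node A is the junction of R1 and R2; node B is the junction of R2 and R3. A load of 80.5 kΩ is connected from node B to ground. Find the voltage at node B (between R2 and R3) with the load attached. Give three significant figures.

V ≈ 18.8 V

At node B, R3 is in parallel with the load: R3‖R_L = 10440 Ω.
Below node A the resistance is R2 + (R3‖R_L) = 11000 Ω, so V_A = 26.8 × 11000/14900 = 19.79 V.
Then V_B = V_A × (R3‖R_L)/(R2 + R3‖R_L) = 19.79 × 10440/11000 = 18.8 V.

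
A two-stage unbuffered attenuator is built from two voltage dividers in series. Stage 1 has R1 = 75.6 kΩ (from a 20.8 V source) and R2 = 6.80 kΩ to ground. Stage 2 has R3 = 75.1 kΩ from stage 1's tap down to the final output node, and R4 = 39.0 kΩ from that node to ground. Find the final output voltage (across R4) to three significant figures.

V_out ≈ 0.556 V

Stage 2 presents R3+R4 = 114.1 kΩ as a load on stage 1's tap.
Stage 1's lower leg becomes R2‖(R3+R4) = 6.418 kΩ, so V_mid = 20.8 × 6.418/82.02 = 1.628 V.
Stage 2 is itself unloaded: V_out = V_mid × R4/(R3+R4) = 1.628 × 39.0/114.1 = 0.556 V.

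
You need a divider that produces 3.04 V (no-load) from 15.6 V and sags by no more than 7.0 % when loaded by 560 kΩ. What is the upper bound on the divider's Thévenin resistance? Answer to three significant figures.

Loading drop = R_th/(R_th + R_L) ≤ 0.0700, so R_th ≤ R_L · ε/(1−ε) = 560 kΩ × 0.0700/0.9300 = 42.2 kΩ.

R_th ≤ 42.2 kΩ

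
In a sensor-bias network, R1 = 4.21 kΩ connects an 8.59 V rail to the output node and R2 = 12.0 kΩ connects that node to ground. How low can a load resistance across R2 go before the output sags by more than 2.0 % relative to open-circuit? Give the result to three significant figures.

Output resistance R_th = R1‖R2 = (4.21 × 12.0)/16.21 = 3.117 kΩ.
The fractional drop is R_th/(R_th + R_L); requiring this ≤ 0.0200 gives R_L ≥ R_th(1/0.0200 − 1) = 3.117 × 49.00 = 153 kΩ.

R_L(min) ≈ 153 kΩ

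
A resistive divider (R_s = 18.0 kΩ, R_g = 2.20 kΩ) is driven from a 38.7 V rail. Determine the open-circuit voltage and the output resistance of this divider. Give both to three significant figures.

V_th = 4.21 V, R_th = 1.96 kΩ

V_th is the open-circuit tap voltage: 38.7 × 2.20/(18.0 + 2.20) = 4.21 V.
With the supply zeroed, R_s and R_g appear in parallel from the tap: R_th = R_s‖R_g = (18.0 × 2.20)/20.20 = 1.96 kΩ.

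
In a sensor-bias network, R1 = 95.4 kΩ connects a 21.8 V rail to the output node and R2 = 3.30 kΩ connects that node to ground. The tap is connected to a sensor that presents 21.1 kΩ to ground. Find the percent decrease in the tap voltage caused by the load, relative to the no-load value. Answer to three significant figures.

13.1 %

Unloaded V = 21.8 × 3.30/98.70 = 0.72888 V.
Loaded: R2‖R_L = 2.854 kΩ, giving V = 21.8 × 2.854/98.25 = 0.63316 V.
Drop = (0.72888 − 0.63316) / 0.72888 = 13.1 %.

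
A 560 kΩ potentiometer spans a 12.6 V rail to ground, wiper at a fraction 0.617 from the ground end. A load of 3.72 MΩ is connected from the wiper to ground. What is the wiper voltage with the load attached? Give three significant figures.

The wiper splits the pot into (1−α)R = 214.5 kΩ above and αR = 345.5 kΩ below.
Lower section ‖ load = 316.2 kΩ.
V_wiper = 12.6 × 316.2/(214.5 + 316.2) = 7.51 V.

V ≈ 7.51 V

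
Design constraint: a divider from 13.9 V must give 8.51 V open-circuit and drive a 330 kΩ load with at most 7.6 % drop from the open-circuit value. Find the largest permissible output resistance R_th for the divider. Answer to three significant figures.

R_th ≤ 27.1 kΩ

Loading drop = R_th/(R_th + R_L) ≤ 0.0760, so R_th ≤ R_L · ε/(1−ε) = 330 kΩ × 0.0760/0.9240 = 27.1 kΩ.
(Any R1, R2 with R2/(R1+R2) = 0.612 and R1‖R2 ≤ 27.1 kΩ will meet the spec.)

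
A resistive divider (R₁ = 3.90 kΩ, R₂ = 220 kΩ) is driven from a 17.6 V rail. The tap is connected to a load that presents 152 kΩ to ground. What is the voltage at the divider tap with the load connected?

The load sits in parallel with R₂: R₂‖R_L = (220 × 152) / (220 + 152) = 89.89 kΩ.
V_out = 17.6 × 89.89 / (3.90 + 89.89) = 17.6 × 89.89/93.79 = 16.9 V.

V_out ≈ 16.9 V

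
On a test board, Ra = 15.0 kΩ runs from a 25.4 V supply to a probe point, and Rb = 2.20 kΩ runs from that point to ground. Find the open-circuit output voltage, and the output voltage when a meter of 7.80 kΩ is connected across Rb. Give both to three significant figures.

Open-circuit: V = 25.4 × 2.20/(15.0 + 2.20) = 3.25 V.
With the load, Rb becomes Rb‖R_L = 1.716 kΩ, so V = 25.4 × 1.716/16.72 = 2.61 V.

Unloaded: 3.25 V; loaded: 2.61 V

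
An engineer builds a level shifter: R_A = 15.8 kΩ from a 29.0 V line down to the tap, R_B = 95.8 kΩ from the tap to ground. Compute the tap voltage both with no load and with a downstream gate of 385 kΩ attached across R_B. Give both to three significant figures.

Unloaded: 24.9 V; loaded: 24.0 V

Open-circuit: V = 29.0 × 95.8/(15.8 + 95.8) = 24.9 V.
With the load, R_B becomes R_B‖R_L = 76.71 kΩ, so V = 29.0 × 76.71/92.51 = 24.0 V.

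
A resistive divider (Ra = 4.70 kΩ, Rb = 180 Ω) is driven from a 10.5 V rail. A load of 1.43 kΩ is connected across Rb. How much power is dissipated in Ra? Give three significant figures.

P ≈ 21.9 mW

Total resistance from the source is Ra + (Rb‖R_L) = 4860 Ω, so I = 10.5/4860 Ω = 2.161 mA.
P = I²·Ra = (2.161 mA)² × 4.70 kΩ = 21.9 mW.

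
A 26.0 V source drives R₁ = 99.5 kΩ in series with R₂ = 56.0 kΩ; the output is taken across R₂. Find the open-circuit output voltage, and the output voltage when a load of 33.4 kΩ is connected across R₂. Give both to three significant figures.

Unloaded: 9.36 V; loaded: 4.52 V

Open-circuit: V = 26.0 × 56.0/(99.5 + 56.0) = 9.36 V.
With the load, R₂ becomes R₂‖R_L = 20.92 kΩ, so V = 26.0 × 20.92/120.4 = 4.52 V.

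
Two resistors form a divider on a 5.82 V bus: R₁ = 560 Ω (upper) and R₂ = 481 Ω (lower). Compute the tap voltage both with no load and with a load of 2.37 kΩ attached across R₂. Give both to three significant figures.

Unloaded: 2.69 V; loaded: 2.42 V

Open-circuit: V = 5.82 × 481/(560 + 481) = 2.69 V.
With the load, R₂ becomes R₂‖R_L = 399.8 Ω, so V = 5.82 × 399.8/959.8 = 2.42 V.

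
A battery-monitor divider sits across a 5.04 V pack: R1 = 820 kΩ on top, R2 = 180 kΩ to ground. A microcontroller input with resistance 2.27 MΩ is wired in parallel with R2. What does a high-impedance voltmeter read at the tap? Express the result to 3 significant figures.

V_out ≈ 0.852 V

The load sits in parallel with R2: R2‖R_L = (180 × 2270) / (180 + 2270) = 166.8 kΩ.
V_out = 5.04 × 166.8 / (820 + 166.8) = 5.04 × 166.8/986.8 = 0.852 V.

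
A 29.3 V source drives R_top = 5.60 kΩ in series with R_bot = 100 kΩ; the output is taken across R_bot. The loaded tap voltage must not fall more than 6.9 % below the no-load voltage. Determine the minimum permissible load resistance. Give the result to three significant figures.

R_L(min) ≈ 71.6 kΩ

Output resistance R_th = R_top‖R_bot = (5.60 × 100)/105.6 = 5.303 kΩ.
The fractional drop is R_th/(R_th + R_L); requiring this ≤ 0.0690 gives R_L ≥ R_th(1/0.0690 − 1) = 5.303 × 13.49 = 71.6 kΩ.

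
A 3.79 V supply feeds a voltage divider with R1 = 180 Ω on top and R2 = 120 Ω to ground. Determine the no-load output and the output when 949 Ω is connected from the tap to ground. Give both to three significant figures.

Unloaded: 1.52 V; loaded: 1.41 V

Open-circuit: V = 3.79 × 120/(180 + 120) = 1.52 V.
With the load, R2 becomes R2‖R_L = 106.5 Ω, so V = 3.79 × 106.5/286.5 = 1.41 V.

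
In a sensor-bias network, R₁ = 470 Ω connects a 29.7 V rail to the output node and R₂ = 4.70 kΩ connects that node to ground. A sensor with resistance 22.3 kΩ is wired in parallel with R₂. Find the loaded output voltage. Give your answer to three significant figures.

The load sits in parallel with R₂: R₂‖R_L = (4700 × 22300) / (4700 + 22300) = 3882 Ω.
V_out = 29.7 × 3882 / (470 + 3882) = 29.7 × 3882/4352 = 26.5 V.
(Unloaded it would have been 27.0 V.)

V_out ≈ 26.5 V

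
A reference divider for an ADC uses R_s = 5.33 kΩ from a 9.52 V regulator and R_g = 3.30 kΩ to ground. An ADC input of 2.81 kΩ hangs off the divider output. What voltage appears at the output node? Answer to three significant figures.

The load sits in parallel with R_g: R_g‖R_L = (3.30 × 2.81) / (3.30 + 2.81) = 1.518 kΩ.
V_out = 9.52 × 1.518 / (5.33 + 1.518) = 9.52 × 1.518/6.848 = 2.11 V.
(Unloaded it would have been 3.64 V.)

V_out ≈ 2.11 V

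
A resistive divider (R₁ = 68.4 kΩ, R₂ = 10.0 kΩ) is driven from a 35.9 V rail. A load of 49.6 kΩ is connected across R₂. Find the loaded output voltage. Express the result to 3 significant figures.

V_out ≈ 3.89 V

The load sits in parallel with R₂: R₂‖R_L = (10.0 × 49.6) / (10.0 + 49.6) = 8.322 kΩ.
V_out = 35.9 × 8.322 / (68.4 + 8.322) = 35.9 × 8.322/76.72 = 3.89 V.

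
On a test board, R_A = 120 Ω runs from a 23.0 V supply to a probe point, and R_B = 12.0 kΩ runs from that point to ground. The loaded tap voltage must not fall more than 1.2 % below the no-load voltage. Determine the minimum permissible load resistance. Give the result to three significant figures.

R_L(min) ≈ 9.78 kΩ

Output resistance R_th = R_A‖R_B = (120 × 12000)/12120 = 118.8 Ω.
The fractional drop is R_th/(R_th + R_L); requiring this ≤ 0.0120 gives R_L ≥ R_th(1/0.0120 − 1) = 118.8 × 82.33 = 9.78 kΩ.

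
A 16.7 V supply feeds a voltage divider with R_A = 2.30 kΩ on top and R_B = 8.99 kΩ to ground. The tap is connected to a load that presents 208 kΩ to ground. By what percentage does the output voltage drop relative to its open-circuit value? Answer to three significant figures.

The divider's output (Thévenin) resistance is R_A‖R_B = 1.831 kΩ.
Fractional drop under load = R_th/(R_th + R_L) = 1.831 / (1.831 + 208) = 0.008728.
So the output falls by 0.873 %.

0.873 %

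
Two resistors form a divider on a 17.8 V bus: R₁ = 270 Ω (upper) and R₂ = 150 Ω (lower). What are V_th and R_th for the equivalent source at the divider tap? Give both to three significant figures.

V_th = 6.36 V, R_th = 96.4 Ω

V_th is the open-circuit tap voltage: 17.8 × 150/(270 + 150) = 6.36 V.
With the supply zeroed, R₁ and R₂ appear in parallel from the tap: R_th = R₁‖R₂ = (270 × 150)/420.0 = 96.4 Ω.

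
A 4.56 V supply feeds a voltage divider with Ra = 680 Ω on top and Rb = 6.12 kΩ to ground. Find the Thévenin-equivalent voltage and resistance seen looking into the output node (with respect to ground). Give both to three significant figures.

V_th is the open-circuit tap voltage: 4.56 × 6120/(680 + 6120) = 4.10 V.
With the supply zeroed, Ra and Rb appear in parallel from the tap: R_th = Ra‖Rb = (680 × 6120)/6800 = 612 Ω.

V_th = 4.10 V, R_th = 612 Ω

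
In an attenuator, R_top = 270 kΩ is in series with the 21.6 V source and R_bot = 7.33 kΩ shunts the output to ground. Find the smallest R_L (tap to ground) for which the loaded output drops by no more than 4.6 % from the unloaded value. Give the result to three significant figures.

R_L(min) ≈ 148 kΩ

Output resistance R_th = R_top‖R_bot = (270 × 7.33)/277.3 = 7.136 kΩ.
The fractional drop is R_th/(R_th + R_L); requiring this ≤ 0.0460 gives R_L ≥ R_th(1/0.0460 − 1) = 7.136 × 20.74 = 148 kΩ.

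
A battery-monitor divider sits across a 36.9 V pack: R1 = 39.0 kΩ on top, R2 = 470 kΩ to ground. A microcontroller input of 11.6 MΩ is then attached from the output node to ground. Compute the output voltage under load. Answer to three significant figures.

V_out ≈ 34.0 V

The load sits in parallel with R2: R2‖R_L = (470 × 11600) / (470 + 11600) = 451.7 kΩ.
V_out = 36.9 × 451.7 / (39.0 + 451.7) = 36.9 × 451.7/490.7 = 34.0 V.
(Unloaded it would have been 34.1 V.)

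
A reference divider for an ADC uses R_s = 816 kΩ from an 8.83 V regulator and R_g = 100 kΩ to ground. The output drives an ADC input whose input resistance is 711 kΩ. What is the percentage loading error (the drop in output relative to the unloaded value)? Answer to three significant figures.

11.1 %

The divider's output (Thévenin) resistance is R_s‖R_g = 89.08 kΩ.
Fractional drop under load = R_th/(R_th + R_L) = 89.08 / (89.08 + 711) = 0.1113.
So the output falls by 11.1 %.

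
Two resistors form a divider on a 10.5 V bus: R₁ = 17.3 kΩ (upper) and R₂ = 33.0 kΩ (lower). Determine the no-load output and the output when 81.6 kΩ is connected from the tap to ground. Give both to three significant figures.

Unloaded: 6.89 V; loaded: 6.05 V

Open-circuit: V = 10.5 × 33.0/(17.3 + 33.0) = 6.89 V.
With the load, R₂ becomes R₂‖R_L = 23.50 kΩ, so V = 10.5 × 23.50/40.80 = 6.05 V.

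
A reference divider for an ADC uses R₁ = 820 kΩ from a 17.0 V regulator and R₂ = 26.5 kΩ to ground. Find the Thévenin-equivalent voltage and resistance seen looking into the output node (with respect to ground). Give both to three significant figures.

V_th = 0.532 V, R_th = 25.7 kΩ

V_th is the open-circuit tap voltage: 17.0 × 26.5/(820 + 26.5) = 0.532 V.
With the supply zeroed, R₁ and R₂ appear in parallel from the tap: R_th = R₁‖R₂ = (820 × 26.5)/846.5 = 25.7 kΩ.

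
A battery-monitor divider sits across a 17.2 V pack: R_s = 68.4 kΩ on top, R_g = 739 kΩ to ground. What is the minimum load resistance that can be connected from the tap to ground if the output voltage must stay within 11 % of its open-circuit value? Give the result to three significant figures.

R_L(min) ≈ 507 kΩ

Output resistance R_th = R_s‖R_g = (68.4 × 739)/807.4 = 62.61 kΩ.
The fractional drop is R_th/(R_th + R_L); requiring this ≤ 0.110 gives R_L ≥ R_th(1/0.110 − 1) = 62.61 × 8.091 = 507 kΩ.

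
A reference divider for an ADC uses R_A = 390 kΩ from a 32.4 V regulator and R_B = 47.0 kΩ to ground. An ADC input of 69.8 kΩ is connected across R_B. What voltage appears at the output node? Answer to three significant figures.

The load sits in parallel with R_B: R_B‖R_L = (47.0 × 69.8) / (47.0 + 69.8) = 28.09 kΩ.
V_out = 32.4 × 28.09 / (390 + 28.09) = 32.4 × 28.09/418.1 = 2.18 V.

V_out ≈ 2.18 V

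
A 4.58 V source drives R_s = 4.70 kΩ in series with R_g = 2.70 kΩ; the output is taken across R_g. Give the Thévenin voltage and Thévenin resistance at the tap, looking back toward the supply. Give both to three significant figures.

V_th is the open-circuit tap voltage: 4.58 × 2.70/(4.70 + 2.70) = 1.67 V.
With the supply zeroed, R_s and R_g appear in parallel from the tap: R_th = R_s‖R_g = (4.70 × 2.70)/7.400 = 1.71 kΩ.

V_th = 1.67 V, R_th = 1.71 kΩ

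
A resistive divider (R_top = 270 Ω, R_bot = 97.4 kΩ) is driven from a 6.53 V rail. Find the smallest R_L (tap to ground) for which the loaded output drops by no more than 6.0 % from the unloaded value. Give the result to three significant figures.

R_L(min) ≈ 4.22 kΩ

Output resistance R_th = R_top‖R_bot = (270 × 97400)/97670 = 269.3 Ω.
The fractional drop is R_th/(R_th + R_L); requiring this ≤ 0.0600 gives R_L ≥ R_th(1/0.0600 − 1) = 269.3 × 15.67 = 4.22 kΩ.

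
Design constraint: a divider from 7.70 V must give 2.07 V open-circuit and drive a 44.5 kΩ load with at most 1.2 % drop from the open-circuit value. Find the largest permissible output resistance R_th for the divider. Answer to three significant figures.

Loading drop = R_th/(R_th + R_L) ≤ 0.0120, so R_th ≤ R_L · ε/(1−ε) = 44.5 kΩ × 0.0120/0.9880 = 540 Ω.
(Any R1, R2 with R2/(R1+R2) = 0.269 and R1‖R2 ≤ 540 Ω will meet the spec.)

R_th ≤ 540 Ω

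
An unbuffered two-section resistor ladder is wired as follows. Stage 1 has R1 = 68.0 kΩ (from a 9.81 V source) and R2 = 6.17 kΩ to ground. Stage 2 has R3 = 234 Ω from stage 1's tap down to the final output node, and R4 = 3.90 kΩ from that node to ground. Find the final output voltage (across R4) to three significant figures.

Stage 2 presents R3+R4 = 4134 Ω as a load on stage 1's tap.
Stage 1's lower leg becomes R2‖(R3+R4) = 2475 Ω, so V_mid = 9.81 × 2475/70480 = 0.3446 V.
Stage 2 is itself unloaded: V_out = V_mid × R4/(R3+R4) = 0.3446 × 3900/4134 = 0.325 V.

V_out ≈ 0.325 V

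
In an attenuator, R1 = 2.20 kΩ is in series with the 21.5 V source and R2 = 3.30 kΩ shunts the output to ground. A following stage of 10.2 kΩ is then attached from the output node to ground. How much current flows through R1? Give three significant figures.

R2‖R_L = 2.493 kΩ, so the source sees R1 + R2‖R_L = 4.693 kΩ.
I = 21.5 V / 4.693 kΩ = 4.58 mA.

I ≈ 4.58 mA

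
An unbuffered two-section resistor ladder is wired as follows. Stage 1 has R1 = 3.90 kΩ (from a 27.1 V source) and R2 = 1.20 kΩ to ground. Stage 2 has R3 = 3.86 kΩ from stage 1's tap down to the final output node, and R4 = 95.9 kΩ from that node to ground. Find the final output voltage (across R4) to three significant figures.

Stage 2 presents R3+R4 = 99.76 kΩ as a load on stage 1's tap.
Stage 1's lower leg becomes R2‖(R3+R4) = 1.186 kΩ, so V_mid = 27.1 × 1.186/5.086 = 6.318 V.
Stage 2 is itself unloaded: V_out = V_mid × R4/(R3+R4) = 6.318 × 95.9/99.76 = 6.07 V.

V_out ≈ 6.07 V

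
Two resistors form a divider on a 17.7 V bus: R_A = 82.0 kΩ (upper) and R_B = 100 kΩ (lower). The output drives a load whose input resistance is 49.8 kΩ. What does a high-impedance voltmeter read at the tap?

The load sits in parallel with R_B: R_B‖R_L = (100 × 49.8) / (100 + 49.8) = 33.24 kΩ.
V_out = 17.7 × 33.24 / (82.0 + 33.24) = 17.7 × 33.24/115.2 = 5.11 V.

V_out ≈ 5.11 V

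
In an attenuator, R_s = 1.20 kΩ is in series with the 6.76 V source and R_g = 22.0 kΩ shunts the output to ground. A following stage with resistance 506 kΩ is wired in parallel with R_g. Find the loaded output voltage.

The load sits in parallel with R_g: R_g‖R_L = (22.0 × 506) / (22.0 + 506) = 21.08 kΩ.
V_out = 6.76 × 21.08 / (1.20 + 21.08) = 6.76 × 21.08/22.28 = 6.40 V.
(Unloaded it would have been 6.41 V.)

V_out ≈ 6.40 V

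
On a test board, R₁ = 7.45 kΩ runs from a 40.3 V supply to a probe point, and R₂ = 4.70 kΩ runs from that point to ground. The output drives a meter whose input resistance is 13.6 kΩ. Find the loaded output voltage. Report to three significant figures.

The load sits in parallel with R₂: R₂‖R_L = (4.70 × 13.6) / (4.70 + 13.6) = 3.493 kΩ.
V_out = 40.3 × 3.493 / (7.45 + 3.493) = 40.3 × 3.493/10.94 = 12.9 V.
(Unloaded it would have been 15.6 V.)

V_out ≈ 12.9 V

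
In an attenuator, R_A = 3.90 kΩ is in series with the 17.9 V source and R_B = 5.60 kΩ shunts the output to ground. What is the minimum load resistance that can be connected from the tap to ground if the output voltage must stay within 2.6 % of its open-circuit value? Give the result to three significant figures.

Output resistance R_th = R_A‖R_B = (3.90 × 5.60)/9.500 = 2.299 kΩ.
The fractional drop is R_th/(R_th + R_L); requiring this ≤ 0.0260 gives R_L ≥ R_th(1/0.0260 − 1) = 2.299 × 37.46 = 86.1 kΩ.

R_L(min) ≈ 86.1 kΩ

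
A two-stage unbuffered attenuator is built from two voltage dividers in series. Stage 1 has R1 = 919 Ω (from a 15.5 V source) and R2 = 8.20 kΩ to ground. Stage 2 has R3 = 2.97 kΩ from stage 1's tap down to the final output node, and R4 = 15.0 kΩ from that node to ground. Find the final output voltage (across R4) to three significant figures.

Stage 2 presents R3+R4 = 17970 Ω as a load on stage 1's tap.
Stage 1's lower leg becomes R2‖(R3+R4) = 5631 Ω, so V_mid = 15.5 × 5631/6550 = 13.33 V.
Stage 2 is itself unloaded: V_out = V_mid × R4/(R3+R4) = 13.33 × 15000/17970 = 11.1 V.

V_out ≈ 11.1 V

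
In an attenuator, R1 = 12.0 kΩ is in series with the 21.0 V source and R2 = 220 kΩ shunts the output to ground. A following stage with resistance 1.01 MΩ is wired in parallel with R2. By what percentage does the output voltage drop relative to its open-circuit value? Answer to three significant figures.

1.11 %

The divider's output (Thévenin) resistance is R1‖R2 = 11.38 kΩ.
Fractional drop under load = R_th/(R_th + R_L) = 11.38 / (11.38 + 1010) = 0.01114.
So the output falls by 1.11 %.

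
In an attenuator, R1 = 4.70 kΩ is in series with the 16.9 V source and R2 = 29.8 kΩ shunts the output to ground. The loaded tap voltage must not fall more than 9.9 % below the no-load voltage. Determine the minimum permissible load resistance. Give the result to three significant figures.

R_L(min) ≈ 36.9 kΩ

Output resistance R_th = R1‖R2 = (4.70 × 29.8)/34.50 = 4.060 kΩ.
The fractional drop is R_th/(R_th + R_L); requiring this ≤ 0.0990 gives R_L ≥ R_th(1/0.0990 − 1) = 4.060 × 9.101 = 36.9 kΩ.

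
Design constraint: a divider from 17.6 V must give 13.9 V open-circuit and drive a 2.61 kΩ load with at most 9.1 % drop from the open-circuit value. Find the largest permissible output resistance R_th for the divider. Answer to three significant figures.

Loading drop = R_th/(R_th + R_L) ≤ 0.0910, so R_th ≤ R_L · ε/(1−ε) = 2.61 kΩ × 0.0910/0.9090 = 261 Ω.
(Any R1, R2 with R2/(R1+R2) = 0.790 and R1‖R2 ≤ 261 Ω will meet the spec.)

R_th ≤ 261 Ω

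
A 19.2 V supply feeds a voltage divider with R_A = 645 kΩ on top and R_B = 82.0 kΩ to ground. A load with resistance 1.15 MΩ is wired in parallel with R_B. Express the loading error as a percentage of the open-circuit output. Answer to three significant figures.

5.95 %

The divider's output (Thévenin) resistance is R_A‖R_B = 72.75 kΩ.
Fractional drop under load = R_th/(R_th + R_L) = 72.75 / (72.75 + 1150) = 0.05950.
So the output falls by 5.95 %.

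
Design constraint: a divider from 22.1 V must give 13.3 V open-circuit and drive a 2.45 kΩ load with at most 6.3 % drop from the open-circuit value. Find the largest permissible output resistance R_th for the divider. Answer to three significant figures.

Loading drop = R_th/(R_th + R_L) ≤ 0.0630, so R_th ≤ R_L · ε/(1−ε) = 2.45 kΩ × 0.0630/0.9370 = 165 Ω.
(Any R1, R2 with R2/(R1+R2) = 0.602 and R1‖R2 ≤ 165 Ω will meet the spec.)

R_th ≤ 165 Ω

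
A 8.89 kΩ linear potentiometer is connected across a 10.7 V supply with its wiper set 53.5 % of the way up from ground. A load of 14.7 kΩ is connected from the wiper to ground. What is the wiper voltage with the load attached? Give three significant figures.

V ≈ 4.98 V

The wiper splits the pot into (1−α)R = 4.134 kΩ above and αR = 4.756 kΩ below.
Lower section ‖ load = 3.593 kΩ.
V_wiper = 10.7 × 3.593/(4.134 + 3.593) = 4.98 V.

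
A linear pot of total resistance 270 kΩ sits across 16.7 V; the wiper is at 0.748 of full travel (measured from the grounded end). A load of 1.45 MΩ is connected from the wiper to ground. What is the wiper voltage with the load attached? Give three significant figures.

V ≈ 12.1 V

The wiper splits the pot into (1−α)R = 68.04 kΩ above and αR = 202.0 kΩ below.
Lower section ‖ load = 177.3 kΩ.
V_wiper = 16.7 × 177.3/(68.04 + 177.3) = 12.1 V.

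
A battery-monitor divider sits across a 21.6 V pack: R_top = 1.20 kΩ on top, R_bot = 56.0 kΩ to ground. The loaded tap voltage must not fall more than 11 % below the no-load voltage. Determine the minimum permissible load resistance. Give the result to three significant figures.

Output resistance R_th = R_top‖R_bot = (1.20 × 56.0)/57.20 = 1.175 kΩ.
The fractional drop is R_th/(R_th + R_L); requiring this ≤ 0.110 gives R_L ≥ R_th(1/0.110 − 1) = 1.175 × 8.091 = 9.51 kΩ.

R_L(min) ≈ 9.51 kΩ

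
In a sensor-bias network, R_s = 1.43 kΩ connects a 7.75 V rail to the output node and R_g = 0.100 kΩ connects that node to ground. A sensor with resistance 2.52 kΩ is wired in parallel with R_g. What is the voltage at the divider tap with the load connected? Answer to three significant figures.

The load sits in parallel with R_g: R_g‖R_L = (100 × 2520) / (100 + 2520) = 96.18 Ω.
V_out = 7.75 × 96.18 / (1430 + 96.18) = 7.75 × 96.18/1526 = 0.488 V.
(Unloaded it would have been 0.507 V.)

V_out ≈ 0.488 V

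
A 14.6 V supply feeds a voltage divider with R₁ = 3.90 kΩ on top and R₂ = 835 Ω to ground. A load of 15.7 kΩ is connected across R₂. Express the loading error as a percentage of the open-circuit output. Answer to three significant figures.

4.20 %

The divider's output (Thévenin) resistance is R₁‖R₂ = 687.8 Ω.
Fractional drop under load = R_th/(R_th + R_L) = 687.8 / (687.8 + 15700) = 0.04197.
So the output falls by 4.20 %.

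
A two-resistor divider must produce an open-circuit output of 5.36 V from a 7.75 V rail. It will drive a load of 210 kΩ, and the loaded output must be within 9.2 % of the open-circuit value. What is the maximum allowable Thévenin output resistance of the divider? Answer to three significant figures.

Loading drop = R_th/(R_th + R_L) ≤ 0.0920, so R_th ≤ R_L · ε/(1−ε) = 210 kΩ × 0.0920/0.9080 = 21.3 kΩ.

R_th ≤ 21.3 kΩ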